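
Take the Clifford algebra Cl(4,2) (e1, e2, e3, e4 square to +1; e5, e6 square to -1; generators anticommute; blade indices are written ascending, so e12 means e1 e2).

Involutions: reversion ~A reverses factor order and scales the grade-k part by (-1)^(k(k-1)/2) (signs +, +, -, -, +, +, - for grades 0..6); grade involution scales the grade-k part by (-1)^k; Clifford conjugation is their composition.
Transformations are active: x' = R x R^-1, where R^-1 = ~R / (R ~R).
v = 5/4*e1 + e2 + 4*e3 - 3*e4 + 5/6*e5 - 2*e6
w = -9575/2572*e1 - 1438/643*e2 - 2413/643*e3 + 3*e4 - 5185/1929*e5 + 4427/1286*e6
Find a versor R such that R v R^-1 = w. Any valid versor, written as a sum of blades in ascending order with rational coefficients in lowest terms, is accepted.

Construction: equal norms (both 3293/144) license R = v + w = -1590/643*e1 - 795/643*e2 + 159/643*e3 - 2385/1286*e5 + 1855/1286*e6 — nothing changes along that direction, while (v - w)/2 changes sign, so v maps onto w.
Answer: -1590/643*e1 - 795/643*e2 + 159/643*e3 - 2385/1286*e5 + 1855/1286*e6


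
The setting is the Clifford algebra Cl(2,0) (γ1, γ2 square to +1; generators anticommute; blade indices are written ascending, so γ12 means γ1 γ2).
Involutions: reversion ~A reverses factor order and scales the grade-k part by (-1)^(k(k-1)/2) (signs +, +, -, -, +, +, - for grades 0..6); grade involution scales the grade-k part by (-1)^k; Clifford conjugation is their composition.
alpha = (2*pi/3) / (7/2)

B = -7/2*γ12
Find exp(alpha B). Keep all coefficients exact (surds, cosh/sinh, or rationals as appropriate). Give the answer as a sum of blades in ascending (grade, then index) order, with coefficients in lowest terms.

B^2 = (-7/2)^2*(γ12)^2 = 49/4*(-1) = -49/4 (a basis 2-blade squares to minus the product of its generators' squares).
B^2 = -49/4 — circular case — the even/odd split gives cos and sin: l = 7/2, alpha*l = 2*pi/3, so exp(alpha B) = cos(2*pi/3) + (sin(2*pi/3)/(7/2))*B = -1/2 + (sqrt(3)/7)*B.
Answer: -1/2 - sqrt(3)/2*γ12


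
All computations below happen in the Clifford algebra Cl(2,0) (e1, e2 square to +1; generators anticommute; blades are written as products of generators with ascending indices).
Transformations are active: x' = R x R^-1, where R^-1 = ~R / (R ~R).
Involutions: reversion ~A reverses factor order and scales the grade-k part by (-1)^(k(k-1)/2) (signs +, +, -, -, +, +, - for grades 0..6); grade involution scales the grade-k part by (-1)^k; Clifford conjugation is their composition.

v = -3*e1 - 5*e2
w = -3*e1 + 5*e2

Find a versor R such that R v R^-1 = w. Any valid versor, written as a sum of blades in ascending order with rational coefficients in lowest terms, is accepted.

Since q(v) = q(w) = 34, the sum R = v + w = -6*e1 does the job whenever invertible.
Answer: -6*e1


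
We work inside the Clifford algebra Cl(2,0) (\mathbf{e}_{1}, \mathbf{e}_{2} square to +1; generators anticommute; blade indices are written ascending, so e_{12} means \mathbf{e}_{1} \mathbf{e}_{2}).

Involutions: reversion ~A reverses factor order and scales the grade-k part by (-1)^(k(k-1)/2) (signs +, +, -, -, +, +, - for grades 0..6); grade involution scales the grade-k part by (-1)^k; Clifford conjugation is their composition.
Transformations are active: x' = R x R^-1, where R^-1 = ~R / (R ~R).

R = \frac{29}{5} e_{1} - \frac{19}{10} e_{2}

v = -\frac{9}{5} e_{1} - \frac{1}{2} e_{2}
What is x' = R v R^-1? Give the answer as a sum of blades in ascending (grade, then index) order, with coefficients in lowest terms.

~R = \frac{29}{5} e_{1} - \frac{19}{10} e_{2}, and R ~R = \frac{149}{4}, so R^-1 = ~R / (\frac{149}{4}).
R v = -\frac{949}{100} - \frac{158}{25} e_{12}
Answer: -\frac{21517}{18625} e_{1} + \frac{54687}{37250} e_{2}


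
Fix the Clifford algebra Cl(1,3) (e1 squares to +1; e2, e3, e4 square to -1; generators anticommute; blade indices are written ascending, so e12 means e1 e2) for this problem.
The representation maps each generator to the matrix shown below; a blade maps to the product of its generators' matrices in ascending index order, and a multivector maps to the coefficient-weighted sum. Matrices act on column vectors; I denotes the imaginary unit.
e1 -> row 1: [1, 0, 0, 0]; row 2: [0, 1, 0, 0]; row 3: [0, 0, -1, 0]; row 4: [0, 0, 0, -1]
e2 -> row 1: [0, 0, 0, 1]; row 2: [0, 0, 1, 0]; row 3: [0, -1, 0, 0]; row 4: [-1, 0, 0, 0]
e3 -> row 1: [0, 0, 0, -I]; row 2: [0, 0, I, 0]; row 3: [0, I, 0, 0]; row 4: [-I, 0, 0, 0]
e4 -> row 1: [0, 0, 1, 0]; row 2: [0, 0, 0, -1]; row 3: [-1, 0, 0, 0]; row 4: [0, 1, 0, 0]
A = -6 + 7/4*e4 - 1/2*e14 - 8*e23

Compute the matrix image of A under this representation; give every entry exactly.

Bivector images (products of the table entries): rho(e14) = rho(e1)rho(e4) = row 1: [0, 0, 1, 0]; row 2: [0, 0, 0, -1]; row 3: [1, 0, 0, 0]; row 4: [0, -1, 0, 0]; rho(e23) = rho(e2)rho(e3) = row 1: [-I, 0, 0, 0]; row 2: [0, I, 0, 0]; row 3: [0, 0, -I, 0]; row 4: [0, 0, 0, I].
M = (-6)*1 + (7/4)*rho(e4) + (-1/2)*rho(e14) + (-8)*rho(e23), summed entrywise (1 is the identity matrix):
Answer: row 1: [-6 + 8*I, 0, 5/4, 0]; row 2: [0, -6 - 8*I, 0, -5/4]; row 3: [-9/4, 0, -6 + 8*I, 0]; row 4: [0, 9/4, 0, -6 - 8*I]


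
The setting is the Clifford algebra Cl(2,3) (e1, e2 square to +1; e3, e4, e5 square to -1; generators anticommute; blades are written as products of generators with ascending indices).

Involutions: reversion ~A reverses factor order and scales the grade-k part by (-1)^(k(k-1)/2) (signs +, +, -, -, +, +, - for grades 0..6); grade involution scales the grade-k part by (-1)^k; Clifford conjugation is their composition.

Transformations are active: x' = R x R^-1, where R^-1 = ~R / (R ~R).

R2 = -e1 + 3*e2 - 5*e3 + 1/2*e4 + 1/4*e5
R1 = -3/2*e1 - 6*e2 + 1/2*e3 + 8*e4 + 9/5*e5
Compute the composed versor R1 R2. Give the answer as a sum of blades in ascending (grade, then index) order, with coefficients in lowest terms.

Distribute over the terms of R1 (each basis-blade product reordered to ascending indices, repeated generators contracted through their squares):
(-3/2*e1) R2 = 3/2 - 9/2*e1 e2 + 15/2*e1 e3 - 3/4*e1 e4 - 3/8*e1 e5
(-6*e2) R2 = -18 - 6*e1 e2 + 30*e2 e3 - 3*e2 e4 - 3/2*e2 e5
(1/2*e3) R2 = 5/2 + 1/2*e1 e3 - 3/2*e2 e3 + 1/4*e3 e4 + 1/8*e3 e5
(8*e4) R2 = -4 + 8*e1 e4 - 24*e2 e4 + 40*e3 e4 + 2*e4 e5
(9/5*e5) R2 = -9/20 + 9/5*e1 e5 - 27/5*e2 e5 + 9*e3 e5 - 9/10*e4 e5
Summing the partial products and collecting blades:
Answer: -369/20 - 21/2*e1 e2 + 8*e1 e3 + 29/4*e1 e4 + 57/40*e1 e5 + 57/2*e2 e3 - 27*e2 e4 - 69/10*e2 e5 + 161/4*e3 e4 + 73/8*e3 e5 + 11/10*e4 e5


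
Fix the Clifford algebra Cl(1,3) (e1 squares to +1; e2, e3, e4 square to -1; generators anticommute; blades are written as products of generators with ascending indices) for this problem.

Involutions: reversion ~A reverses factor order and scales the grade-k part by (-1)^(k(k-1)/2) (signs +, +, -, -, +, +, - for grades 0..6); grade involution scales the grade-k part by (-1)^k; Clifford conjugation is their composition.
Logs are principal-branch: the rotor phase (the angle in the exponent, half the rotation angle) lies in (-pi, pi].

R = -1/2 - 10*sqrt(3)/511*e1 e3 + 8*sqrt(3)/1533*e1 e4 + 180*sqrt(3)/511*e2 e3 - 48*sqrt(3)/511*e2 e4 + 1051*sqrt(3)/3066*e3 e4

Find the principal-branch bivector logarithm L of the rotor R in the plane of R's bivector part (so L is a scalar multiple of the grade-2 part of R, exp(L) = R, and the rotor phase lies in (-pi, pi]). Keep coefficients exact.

The scalar part of R is -1/2, which pins the rotor phase on the principal branch; dividing the bivector part by the sine of that phase recovers the unit plane, and L is the phase times that plane.
Concretely: cos(phase) = -1/2 gives phase = ±2*pi/3, and since phase/sin(phase) is even the sign is immaterial: L = (phase/sin(phase)) * <R>_2 = (4*sqrt(3)*pi/9) * <R>_2.
Answer: -40*pi/1533*e1 e3 + 32*pi/4599*e1 e4 + 240*pi/511*e2 e3 - 64*pi/511*e2 e4 + 2102*pi/4599*e3 e4


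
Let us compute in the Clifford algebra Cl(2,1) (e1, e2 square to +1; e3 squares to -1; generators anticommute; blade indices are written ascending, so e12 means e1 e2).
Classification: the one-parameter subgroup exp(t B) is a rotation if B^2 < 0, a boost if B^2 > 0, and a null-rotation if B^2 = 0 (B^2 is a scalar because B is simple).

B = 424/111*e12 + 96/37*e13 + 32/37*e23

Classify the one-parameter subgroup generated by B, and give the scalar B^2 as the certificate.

B^2 term by term: the squares give (424/111)^2*(e12)^2 + (96/37)^2*(e13)^2 + (32/37)^2*(e23)^2 = 179776/12321*(-1) + 9216/1369*(+1) + 1024/1369*(+1) = -64/9 (each basis 2-blade squares to minus the product of its generators' squares); cross terms between blades sharing an index anticommute and cancel. So B^2 = -64/9.
Answer: rotation, certificate B^2 = -64/9. No conjugation can change B^2 = -64/9; the sign gives the class.


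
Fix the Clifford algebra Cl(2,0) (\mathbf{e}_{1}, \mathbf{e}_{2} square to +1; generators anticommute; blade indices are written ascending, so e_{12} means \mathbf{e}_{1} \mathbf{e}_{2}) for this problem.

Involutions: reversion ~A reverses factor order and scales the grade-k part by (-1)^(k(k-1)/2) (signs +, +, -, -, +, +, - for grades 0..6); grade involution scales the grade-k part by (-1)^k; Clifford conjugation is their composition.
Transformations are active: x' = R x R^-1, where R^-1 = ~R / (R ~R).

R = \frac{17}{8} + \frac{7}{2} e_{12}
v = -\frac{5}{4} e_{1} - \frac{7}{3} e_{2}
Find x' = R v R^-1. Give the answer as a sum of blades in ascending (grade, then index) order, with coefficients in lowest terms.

~R = \frac{17}{8} - \frac{7}{2} e_{12}, and R ~R = \frac{1073}{64}, so R^-1 = ~R / (\frac{1073}{64}).
R v = -\frac{1039}{96} e_{1} - \frac{7}{12} e_{2}
Answer: -\frac{19231}{12876} e_{1} + \frac{2345}{1073} e_{2}


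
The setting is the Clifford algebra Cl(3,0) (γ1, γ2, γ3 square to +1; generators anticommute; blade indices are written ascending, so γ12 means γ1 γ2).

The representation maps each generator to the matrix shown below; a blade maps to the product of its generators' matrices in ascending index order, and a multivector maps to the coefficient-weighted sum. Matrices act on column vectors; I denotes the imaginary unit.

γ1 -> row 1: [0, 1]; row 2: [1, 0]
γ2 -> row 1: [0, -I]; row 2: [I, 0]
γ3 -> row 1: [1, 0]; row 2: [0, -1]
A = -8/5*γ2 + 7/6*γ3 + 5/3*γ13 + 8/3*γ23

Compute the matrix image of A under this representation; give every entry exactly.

Bivector images (products of the table entries): rho(γ13) = rho(γ1)rho(γ3) = row 1: [0, -1]; row 2: [1, 0]; rho(γ23) = rho(γ2)rho(γ3) = row 1: [0, I]; row 2: [I, 0].
M = (-8/5)*rho(γ2) + (7/6)*rho(γ3) + (5/3)*rho(γ13) + (8/3)*rho(γ23), summed entrywise:
Answer: row 1: [7/6, -5/3 + 64*I/15]; row 2: [5/3 + 16*I/15, -7/6]


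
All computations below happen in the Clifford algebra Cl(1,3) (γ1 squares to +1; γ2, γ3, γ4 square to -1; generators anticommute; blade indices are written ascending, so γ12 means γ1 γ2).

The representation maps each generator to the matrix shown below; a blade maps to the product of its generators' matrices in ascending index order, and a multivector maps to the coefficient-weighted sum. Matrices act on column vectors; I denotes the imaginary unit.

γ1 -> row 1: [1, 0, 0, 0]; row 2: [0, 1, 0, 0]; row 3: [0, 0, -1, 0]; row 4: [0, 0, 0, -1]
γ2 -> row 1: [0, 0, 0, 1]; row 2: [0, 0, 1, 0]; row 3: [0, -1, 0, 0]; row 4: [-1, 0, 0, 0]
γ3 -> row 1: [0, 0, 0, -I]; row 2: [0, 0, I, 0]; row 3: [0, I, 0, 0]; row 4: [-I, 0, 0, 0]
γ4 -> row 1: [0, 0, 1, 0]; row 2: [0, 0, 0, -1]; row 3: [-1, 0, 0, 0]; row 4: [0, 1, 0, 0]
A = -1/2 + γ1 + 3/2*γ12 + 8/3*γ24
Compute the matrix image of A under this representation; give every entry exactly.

Bivector images (products of the table entries): rho(γ12) = rho(γ1)rho(γ2) = row 1: [0, 0, 0, 1]; row 2: [0, 0, 1, 0]; row 3: [0, 1, 0, 0]; row 4: [1, 0, 0, 0]; rho(γ24) = rho(γ2)rho(γ4) = row 1: [0, 1, 0, 0]; row 2: [-1, 0, 0, 0]; row 3: [0, 0, 0, 1]; row 4: [0, 0, -1, 0].
M = (-1/2)*1 + (1)*rho(γ1) + (3/2)*rho(γ12) + (8/3)*rho(γ24), summed entrywise (1 is the identity matrix):
Answer: row 1: [1/2, 8/3, 0, 3/2]; row 2: [-8/3, 1/2, 3/2, 0]; row 3: [0, 3/2, -3/2, 8/3]; row 4: [3/2, 0, -8/3, -3/2]


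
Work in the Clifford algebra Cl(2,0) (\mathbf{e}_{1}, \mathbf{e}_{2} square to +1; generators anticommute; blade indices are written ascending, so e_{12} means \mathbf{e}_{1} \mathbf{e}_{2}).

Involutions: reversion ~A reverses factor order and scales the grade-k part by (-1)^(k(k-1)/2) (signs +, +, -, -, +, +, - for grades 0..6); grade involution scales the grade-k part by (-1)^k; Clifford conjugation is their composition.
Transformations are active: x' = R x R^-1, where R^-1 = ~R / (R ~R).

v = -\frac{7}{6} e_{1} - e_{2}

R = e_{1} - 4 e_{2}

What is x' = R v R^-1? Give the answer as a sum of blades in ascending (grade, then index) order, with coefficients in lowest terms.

~R = e_{1} - 4 e_{2}, and R ~R = 17, so R^-1 = ~R / (17).
R v = \frac{17}{6} - \frac{17}{3} e_{12}
Answer: \frac{3}{2} e_{1} - \frac{1}{3} e_{2}


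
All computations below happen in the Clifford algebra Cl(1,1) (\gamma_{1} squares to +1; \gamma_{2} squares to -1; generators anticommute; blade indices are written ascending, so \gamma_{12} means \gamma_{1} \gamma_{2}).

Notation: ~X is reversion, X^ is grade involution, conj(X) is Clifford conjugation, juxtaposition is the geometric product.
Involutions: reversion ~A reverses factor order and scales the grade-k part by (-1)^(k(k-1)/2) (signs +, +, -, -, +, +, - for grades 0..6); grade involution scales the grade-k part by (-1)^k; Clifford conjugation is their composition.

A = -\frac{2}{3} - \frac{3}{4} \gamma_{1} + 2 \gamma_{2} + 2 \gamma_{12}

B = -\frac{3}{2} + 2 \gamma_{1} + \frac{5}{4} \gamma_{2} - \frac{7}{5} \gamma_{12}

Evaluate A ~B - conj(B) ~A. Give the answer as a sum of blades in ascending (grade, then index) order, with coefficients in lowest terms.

first term: -\frac{1}{5} + \frac{11}{120} \gamma_{1} - \frac{533}{60} \gamma_{2} - \frac{2129}{240} \gamma_{12}
second term: \frac{11}{5} + \frac{259}{120} \gamma_{1} + \frac{173}{60} \gamma_{2} - \frac{689}{240} \gamma_{12}
Answer: -\frac{12}{5} - \frac{31}{15} \gamma_{1} - \frac{353}{30} \gamma_{2} - 6 \gamma_{12}


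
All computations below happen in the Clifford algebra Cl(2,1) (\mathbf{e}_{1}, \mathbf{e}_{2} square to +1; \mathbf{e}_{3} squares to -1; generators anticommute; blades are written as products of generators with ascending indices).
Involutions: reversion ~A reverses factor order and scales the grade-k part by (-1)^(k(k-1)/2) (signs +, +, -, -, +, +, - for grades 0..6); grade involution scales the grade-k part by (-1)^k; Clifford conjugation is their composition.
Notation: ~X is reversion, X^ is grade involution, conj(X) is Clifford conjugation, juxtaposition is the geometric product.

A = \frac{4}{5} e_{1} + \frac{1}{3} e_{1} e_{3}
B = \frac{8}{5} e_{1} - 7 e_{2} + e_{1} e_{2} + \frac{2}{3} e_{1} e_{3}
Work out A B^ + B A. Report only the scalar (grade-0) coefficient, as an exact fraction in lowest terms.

first term: -\frac{238}{225} + \frac{4}{5} e_{2} + \frac{16}{15} e_{3} + \frac{28}{5} e_{1} e_{2} + \frac{1}{3} e_{2} e_{3} - \frac{7}{3} e_{1} e_{2} e_{3}
second term: \frac{338}{225} - \frac{4}{5} e_{2} + \frac{28}{5} e_{1} e_{2} - \frac{1}{3} e_{2} e_{3} + \frac{7}{3} e_{1} e_{2} e_{3}
Answer: \frac{4}{9}


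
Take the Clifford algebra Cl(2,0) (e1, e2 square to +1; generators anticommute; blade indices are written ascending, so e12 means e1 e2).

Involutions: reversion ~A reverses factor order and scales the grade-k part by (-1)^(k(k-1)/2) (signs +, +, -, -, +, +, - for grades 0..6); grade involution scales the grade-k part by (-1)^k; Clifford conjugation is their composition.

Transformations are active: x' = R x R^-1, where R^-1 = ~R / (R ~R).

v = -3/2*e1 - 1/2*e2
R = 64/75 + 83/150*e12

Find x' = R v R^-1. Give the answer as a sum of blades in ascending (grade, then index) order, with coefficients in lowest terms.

~R = 64/75 - 83/150*e12, and R ~R = 23273/22500, so R^-1 = ~R / (23273/22500).
R v = -467/300*e1 + 121/300*e2
Answer: -49733/46546*e1 + 54249/46546*e2


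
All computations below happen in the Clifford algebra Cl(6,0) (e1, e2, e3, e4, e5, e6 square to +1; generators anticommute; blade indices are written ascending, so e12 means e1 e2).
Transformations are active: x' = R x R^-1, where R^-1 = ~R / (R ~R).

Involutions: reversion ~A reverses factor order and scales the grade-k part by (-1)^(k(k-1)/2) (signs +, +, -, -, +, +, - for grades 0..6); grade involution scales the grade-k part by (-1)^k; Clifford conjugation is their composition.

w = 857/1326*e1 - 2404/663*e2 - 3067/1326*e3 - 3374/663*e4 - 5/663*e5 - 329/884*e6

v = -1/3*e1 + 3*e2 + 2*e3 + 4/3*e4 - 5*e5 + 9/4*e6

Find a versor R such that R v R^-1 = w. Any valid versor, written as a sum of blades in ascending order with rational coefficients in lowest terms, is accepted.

Since q(v) = q(w) = 6473/144, the sum R = v + w = 415/1326*e1 - 415/663*e2 - 415/1326*e3 - 830/221*e4 - 3320/663*e5 + 415/221*e6 does the job whenever invertible.
Answer: 415/1326*e1 - 415/663*e2 - 415/1326*e3 - 830/221*e4 - 3320/663*e5 + 415/221*e6


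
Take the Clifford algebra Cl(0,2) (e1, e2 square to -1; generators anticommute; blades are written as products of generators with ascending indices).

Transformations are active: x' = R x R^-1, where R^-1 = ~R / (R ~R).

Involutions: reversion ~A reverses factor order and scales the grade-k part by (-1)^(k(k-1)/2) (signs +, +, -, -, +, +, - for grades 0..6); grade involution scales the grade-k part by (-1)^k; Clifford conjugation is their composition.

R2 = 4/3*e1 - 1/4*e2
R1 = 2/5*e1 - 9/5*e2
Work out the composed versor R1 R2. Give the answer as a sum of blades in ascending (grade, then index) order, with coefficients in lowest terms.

Distribute over the terms of R1 (each basis-blade product reordered to ascending indices, repeated generators contracted through their squares):
(2/5*e1) R2 = -8/15 - 1/10*e1 e2
(-9/5*e2) R2 = -9/20 + 12/5*e1 e2
Summing the partial products and collecting blades:
Answer: -59/60 + 23/10*e1 e2


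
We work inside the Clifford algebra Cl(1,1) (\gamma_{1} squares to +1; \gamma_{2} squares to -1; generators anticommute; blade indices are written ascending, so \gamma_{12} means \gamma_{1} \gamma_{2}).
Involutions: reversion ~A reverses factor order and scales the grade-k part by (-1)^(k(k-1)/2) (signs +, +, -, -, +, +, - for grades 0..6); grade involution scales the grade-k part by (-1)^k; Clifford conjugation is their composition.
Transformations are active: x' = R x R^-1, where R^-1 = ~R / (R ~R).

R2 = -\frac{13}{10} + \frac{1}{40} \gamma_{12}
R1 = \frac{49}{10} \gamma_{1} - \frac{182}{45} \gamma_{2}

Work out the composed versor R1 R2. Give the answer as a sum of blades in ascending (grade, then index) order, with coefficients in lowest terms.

Distribute over the terms of R1 (each basis-blade product reordered to ascending indices, repeated generators contracted through their squares):
(\frac{49}{10} \gamma_{1}) R2 = -\frac{637}{100} \gamma_{1} + \frac{49}{400} \gamma_{2}
(-\frac{182}{45} \gamma_{2}) R2 = -\frac{91}{900} \gamma_{1} + \frac{1183}{225} \gamma_{2}
Summing the partial products and collecting blades:
Answer: -\frac{1456}{225} \gamma_{1} + \frac{19369}{3600} \gamma_{2}


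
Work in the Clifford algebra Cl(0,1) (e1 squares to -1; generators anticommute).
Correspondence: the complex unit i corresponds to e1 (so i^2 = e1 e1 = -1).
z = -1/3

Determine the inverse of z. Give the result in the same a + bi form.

In blades: z = -1/3.
With qbar = -1/3 (scalar fixed, mapped units negated), z qbar = 1/9 (the sum of squared coefficients), so z^-1 = qbar / (1/9) = -3; translating back:
Answer: -3


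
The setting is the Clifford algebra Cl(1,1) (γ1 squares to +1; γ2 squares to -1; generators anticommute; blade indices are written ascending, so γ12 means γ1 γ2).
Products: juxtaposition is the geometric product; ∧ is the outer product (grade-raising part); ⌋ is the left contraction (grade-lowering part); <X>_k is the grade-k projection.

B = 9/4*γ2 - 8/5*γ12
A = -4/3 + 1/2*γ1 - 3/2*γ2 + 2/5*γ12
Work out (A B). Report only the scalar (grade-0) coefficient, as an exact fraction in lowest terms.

step 1: 547/200 + 3/2*γ1 - 19/5*γ2 + 391/120*γ12
Answer: 547/200


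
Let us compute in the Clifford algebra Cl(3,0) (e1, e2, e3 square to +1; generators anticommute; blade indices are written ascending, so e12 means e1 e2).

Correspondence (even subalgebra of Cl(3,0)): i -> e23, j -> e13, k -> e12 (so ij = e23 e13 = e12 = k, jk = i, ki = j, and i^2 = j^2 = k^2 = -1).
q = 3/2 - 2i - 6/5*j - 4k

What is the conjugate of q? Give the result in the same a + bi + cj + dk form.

In blades: q = 3/2 - 4*e12 - 6/5*e13 - 2*e23.
Quaternion conjugation is reversion on the even subalgebra: the scalar is fixed and every grade-2 blade flips sign, giving 3/2 + 4*e12 + 6/5*e13 + 2*e23; translating back:
Answer: 3/2 + 2i + 6/5*j + 4k


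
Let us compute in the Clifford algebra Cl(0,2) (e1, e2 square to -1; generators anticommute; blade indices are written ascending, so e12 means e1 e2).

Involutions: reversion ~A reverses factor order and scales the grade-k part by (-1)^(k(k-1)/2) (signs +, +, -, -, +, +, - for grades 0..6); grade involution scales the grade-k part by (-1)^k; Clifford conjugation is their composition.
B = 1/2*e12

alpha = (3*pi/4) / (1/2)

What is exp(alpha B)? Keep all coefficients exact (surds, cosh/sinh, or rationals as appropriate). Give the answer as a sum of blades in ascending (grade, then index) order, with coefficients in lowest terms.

B^2 = (1/2)^2*(e12)^2 = 1/4*(-1) = -1/4 (a basis 2-blade squares to minus the product of its generators' squares).
B^2 = -1/4 — circular case — the even/odd split gives cos and sin: l = 1/2, alpha*l = 3*pi/4, so exp(alpha B) = cos(3*pi/4) + (sin(3*pi/4)/(1/2))*B = -sqrt(2)/2 + (sqrt(2))*B.
Answer: -sqrt(2)/2 + sqrt(2)/2*e12


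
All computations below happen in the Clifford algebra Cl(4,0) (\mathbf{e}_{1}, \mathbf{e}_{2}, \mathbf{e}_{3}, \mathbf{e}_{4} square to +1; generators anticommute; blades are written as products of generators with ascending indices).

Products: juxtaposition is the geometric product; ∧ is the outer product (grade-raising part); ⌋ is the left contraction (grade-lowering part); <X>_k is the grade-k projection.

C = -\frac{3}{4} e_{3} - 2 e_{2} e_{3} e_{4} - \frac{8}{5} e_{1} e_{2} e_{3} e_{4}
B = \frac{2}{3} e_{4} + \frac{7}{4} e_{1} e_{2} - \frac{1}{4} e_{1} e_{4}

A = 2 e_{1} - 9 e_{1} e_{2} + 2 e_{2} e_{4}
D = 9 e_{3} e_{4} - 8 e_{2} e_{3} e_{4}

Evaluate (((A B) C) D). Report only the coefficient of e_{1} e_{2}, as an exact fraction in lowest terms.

step 1: \frac{63}{4} + \frac{29}{6} e_{2} - \frac{1}{2} e_{4} - \frac{1}{2} e_{1} e_{2} - \frac{13}{6} e_{1} e_{4} - \frac{9}{4} e_{2} e_{4} - 6 e_{1} e_{2} e_{4}
step 2: \frac{183}{80} e_{3} + \frac{78}{5} e_{1} e_{3} - \frac{731}{120} e_{2} e_{3} - \frac{1301}{120} e_{3} e_{4} + \frac{469}{120} e_{1} e_{2} e_{3} + \frac{853}{120} e_{1} e_{3} e_{4} - \frac{531}{16} e_{2} e_{3} e_{4} - \frac{297}{10} e_{1} e_{2} e_{3} e_{4}
step 3: -\frac{6717}{40} - \frac{12063}{40} e_{1} + \frac{50869}{240} e_{2} - \frac{1351}{48} e_{4} + \frac{1945}{6} e_{1} e_{2} + \frac{515}{3} e_{1} e_{4} - \frac{1461}{40} e_{2} e_{4} + \frac{6399}{40} e_{1} e_{2} e_{4}
Answer: \frac{1945}{6}


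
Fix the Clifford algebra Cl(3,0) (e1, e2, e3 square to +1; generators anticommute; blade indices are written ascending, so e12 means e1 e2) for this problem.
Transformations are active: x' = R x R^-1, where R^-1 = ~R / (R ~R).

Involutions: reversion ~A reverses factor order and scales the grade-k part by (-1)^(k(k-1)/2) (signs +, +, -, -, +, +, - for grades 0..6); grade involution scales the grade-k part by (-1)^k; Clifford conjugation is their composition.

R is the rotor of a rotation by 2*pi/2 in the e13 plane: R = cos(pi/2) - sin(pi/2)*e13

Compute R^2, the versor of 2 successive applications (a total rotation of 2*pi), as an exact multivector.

Because a rotor carries half the rotation angle, composing 2 copies of this e13-plane rotor multiplies the phase: 2*(pi/2) = pi, hence R^2 = cos(pi) - sin(pi)*e13.
cos(pi) = -1 and sin(pi) = 0, so R^2 = -1. The total rotation 2*pi is 1 full turn, so every vector returns to itself, yet the rotor is -1, on the OTHER sheet of the double cover (an odd number of 2*pi turns).
Answer: -1


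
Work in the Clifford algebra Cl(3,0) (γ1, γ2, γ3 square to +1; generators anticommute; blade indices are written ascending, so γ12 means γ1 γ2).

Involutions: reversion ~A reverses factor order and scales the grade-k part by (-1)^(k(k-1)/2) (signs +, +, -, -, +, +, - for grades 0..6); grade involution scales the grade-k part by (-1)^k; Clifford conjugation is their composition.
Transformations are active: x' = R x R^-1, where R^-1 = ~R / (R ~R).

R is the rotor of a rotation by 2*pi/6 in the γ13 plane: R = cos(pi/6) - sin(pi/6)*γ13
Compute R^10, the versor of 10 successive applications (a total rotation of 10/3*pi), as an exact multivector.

The rotor phase is half the rotation angle and phases add under composition, so 10 steps in the γ13 plane accumulate phase 10*(pi/6) = 5*pi/3: R^10 = cos(5*pi/3) - sin(5*pi/3)*γ13.
cos(5*pi/3) = 1/2 and sin(5*pi/3) = -sqrt(3)/2, so R^10 = 1/2 + sqrt(3)/2*γ13. The net rotation is 4/3*pi (after discarding 1 full turn, each of which contributes a factor -1 to the rotor); the rotor keeps the half-angle phase exactly.
Answer: 1/2 + sqrt(3)/2*γ13


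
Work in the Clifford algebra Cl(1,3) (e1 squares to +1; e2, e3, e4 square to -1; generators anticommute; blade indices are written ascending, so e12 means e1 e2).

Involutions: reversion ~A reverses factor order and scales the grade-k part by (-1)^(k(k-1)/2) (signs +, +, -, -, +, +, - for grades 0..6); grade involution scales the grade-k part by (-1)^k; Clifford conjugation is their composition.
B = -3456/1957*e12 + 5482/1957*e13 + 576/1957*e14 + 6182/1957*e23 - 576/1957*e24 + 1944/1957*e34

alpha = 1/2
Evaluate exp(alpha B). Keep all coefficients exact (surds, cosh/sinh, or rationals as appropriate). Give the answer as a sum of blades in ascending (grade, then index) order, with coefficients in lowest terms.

B^2 term by term: the squares give (-3456/1957)^2*(e12)^2 + (5482/1957)^2*(e13)^2 + (576/1957)^2*(e14)^2 + (6182/1957)^2*(e23)^2 + (-576/1957)^2*(e24)^2 + (1944/1957)^2*(e34)^2 = 11943936/3829849*(+1) + 30052324/3829849*(+1) + 331776/3829849*(+1) + 38217124/3829849*(-1) + 331776/3829849*(-1) + 3779136/3829849*(-1) = 0 (each basis 2-blade squares to minus the product of its generators' squares); cross terms between blades sharing an index anticommute and cancel; the commuting (index-disjoint) pairs give grade-4 terms 2*c*c'*(blade product), which cancel blade by blade — e1234: -13436928/3829849 + 6315264/3829849 + 7121664/3829849 = 0 — confirming B is simple. So B^2 = 0.
B^2 = 0, so the series truncates immediately: exp(alpha B) = 1 + alpha B (parabolic case).
Answer: 1 - 1728/1957*e12 + 2741/1957*e13 + 288/1957*e14 + 3091/1957*e23 - 288/1957*e24 + 972/1957*e34


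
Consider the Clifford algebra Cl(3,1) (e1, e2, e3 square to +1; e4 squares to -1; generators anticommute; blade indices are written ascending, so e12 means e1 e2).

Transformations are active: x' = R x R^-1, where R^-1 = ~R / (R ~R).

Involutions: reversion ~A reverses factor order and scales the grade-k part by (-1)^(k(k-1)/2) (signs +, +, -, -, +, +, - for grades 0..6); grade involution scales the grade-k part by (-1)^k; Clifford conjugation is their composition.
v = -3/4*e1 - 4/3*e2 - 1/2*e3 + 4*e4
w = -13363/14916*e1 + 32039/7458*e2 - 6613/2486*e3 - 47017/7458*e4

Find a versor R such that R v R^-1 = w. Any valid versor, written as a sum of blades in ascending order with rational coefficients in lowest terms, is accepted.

Reasoning: v^2 = w^2 = -1931/144 since conjugation preserves the quadratic form; R = v + w = -12275/7458*e1 + 7365/2486*e2 - 3928/1243*e3 - 17185/7458*e4 is then valid when invertible, keeping its own part and reversing (v - w)/2.
Answer: -12275/7458*e1 + 7365/2486*e2 - 3928/1243*e3 - 17185/7458*e4


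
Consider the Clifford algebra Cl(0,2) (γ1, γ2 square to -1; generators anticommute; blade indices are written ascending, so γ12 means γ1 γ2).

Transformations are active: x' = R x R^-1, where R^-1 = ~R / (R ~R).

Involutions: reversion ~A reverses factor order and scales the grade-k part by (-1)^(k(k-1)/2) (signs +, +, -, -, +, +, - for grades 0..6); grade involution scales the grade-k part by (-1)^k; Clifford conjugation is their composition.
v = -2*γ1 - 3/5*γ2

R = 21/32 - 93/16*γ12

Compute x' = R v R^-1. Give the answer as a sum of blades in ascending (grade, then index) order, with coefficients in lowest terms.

~R = 21/32 + 93/16*γ12, and R ~R = 35037/1024, so R^-1 = ~R / (35037/1024).
R v = -24/5*γ1 + 1797/160*γ2
Answer: 35346/19465*γ1 + 4013/3893*γ2


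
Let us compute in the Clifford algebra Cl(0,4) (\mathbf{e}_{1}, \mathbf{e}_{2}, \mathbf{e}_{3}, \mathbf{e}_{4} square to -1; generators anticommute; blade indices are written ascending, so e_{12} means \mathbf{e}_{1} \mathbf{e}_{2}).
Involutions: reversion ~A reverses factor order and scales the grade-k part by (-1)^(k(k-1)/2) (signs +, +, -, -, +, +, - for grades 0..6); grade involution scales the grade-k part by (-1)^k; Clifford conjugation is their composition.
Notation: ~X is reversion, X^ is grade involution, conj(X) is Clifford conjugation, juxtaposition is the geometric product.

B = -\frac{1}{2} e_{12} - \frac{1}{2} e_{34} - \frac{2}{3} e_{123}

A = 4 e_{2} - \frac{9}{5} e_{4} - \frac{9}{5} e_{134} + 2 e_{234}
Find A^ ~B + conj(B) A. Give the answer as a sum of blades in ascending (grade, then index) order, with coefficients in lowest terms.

first term: -\frac{29}{10} e_{1} + e_{2} + \frac{9}{10} e_{3} - \frac{8}{3} e_{13} - \frac{4}{3} e_{14} - \frac{6}{5} e_{24} + \frac{9}{10} e_{124} - e_{134} - \frac{29}{10} e_{234} - \frac{6}{5} e_{1234}
second term: -\frac{11}{10} e_{1} - e_{2} + \frac{9}{10} e_{3} - \frac{8}{3} e_{13} + \frac{4}{3} e_{14} + \frac{6}{5} e_{24} - \frac{9}{10} e_{124} - e_{134} + \frac{11}{10} e_{234} + \frac{6}{5} e_{1234}
Answer: -4 e_{1} + \frac{9}{5} e_{3} - \frac{16}{3} e_{13} - 2 e_{134} - \frac{9}{5} e_{234}


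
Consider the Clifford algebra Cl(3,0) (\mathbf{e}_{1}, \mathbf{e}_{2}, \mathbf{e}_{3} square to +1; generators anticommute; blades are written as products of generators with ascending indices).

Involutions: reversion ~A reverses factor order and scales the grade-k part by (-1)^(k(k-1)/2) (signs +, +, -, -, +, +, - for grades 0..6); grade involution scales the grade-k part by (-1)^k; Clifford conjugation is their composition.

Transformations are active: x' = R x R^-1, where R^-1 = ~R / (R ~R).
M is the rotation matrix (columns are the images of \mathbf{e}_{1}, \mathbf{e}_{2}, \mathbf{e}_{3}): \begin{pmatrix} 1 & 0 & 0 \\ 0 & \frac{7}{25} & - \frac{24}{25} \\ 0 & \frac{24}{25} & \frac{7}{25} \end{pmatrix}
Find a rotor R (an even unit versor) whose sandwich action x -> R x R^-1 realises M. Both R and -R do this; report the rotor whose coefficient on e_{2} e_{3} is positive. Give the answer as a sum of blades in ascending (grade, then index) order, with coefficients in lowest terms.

Method: write R = a + b12*e_{1} e_{2} + b13*e_{1} e_{3} + b23*e_{2} e_{3} with a^2 + b12^2 + b13^2 + b23^2 = 1 (so R^-1 = ~R). Expanding the columns R e_j ~R gives tr M = 4a^2 - 1 and, from the antisymmetric part, M21 - M12 = -4a*b12, M13 - M31 = 4a*b13, M32 - M23 = -4a*b23.
Here tr M = \frac{39}{25}, so a^2 = (1 + tr M)/4 = \frac{16}{25} and a = ±\frac{4}{5}. Taking a = \frac{4}{5}: M21 - M12 = 0, M13 - M31 = 0, M32 - M23 = \frac{48}{25}, giving b12 = 0, b13 = 0, b23 = -\frac{3}{5}, i.e. R = \frac{4}{5} - \frac{3}{5} e_{2} e_{3}.
Its e_{2} e_{3} coefficient is negative, so report the other preimage -R.
Answer: -\frac{4}{5} + \frac{3}{5} e_{2} e_{3}. Recall the cover is two-to-one: with M of trace \frac{39}{25}, both preimages act alike, and the stated e_{2} e_{3} sign chooses the sheet.


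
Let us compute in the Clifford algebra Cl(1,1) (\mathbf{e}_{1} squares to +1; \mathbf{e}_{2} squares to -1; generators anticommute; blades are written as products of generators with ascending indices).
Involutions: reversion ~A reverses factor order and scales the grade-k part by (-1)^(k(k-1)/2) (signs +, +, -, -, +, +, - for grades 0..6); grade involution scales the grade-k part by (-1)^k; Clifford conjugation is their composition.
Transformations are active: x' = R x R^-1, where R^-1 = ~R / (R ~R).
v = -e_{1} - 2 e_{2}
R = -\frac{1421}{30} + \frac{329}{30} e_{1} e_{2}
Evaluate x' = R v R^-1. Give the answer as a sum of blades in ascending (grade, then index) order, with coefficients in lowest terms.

~R = -\frac{1421}{30} - \frac{329}{30} e_{1} e_{2}, and R ~R = \frac{6370}{3}, so R^-1 = ~R / (\frac{6370}{3}).
R v = \frac{693}{10} e_{1} + \frac{1057}{10} e_{2}
Answer: -\frac{13597}{6500} e_{1} - \frac{17653}{6500} e_{2}


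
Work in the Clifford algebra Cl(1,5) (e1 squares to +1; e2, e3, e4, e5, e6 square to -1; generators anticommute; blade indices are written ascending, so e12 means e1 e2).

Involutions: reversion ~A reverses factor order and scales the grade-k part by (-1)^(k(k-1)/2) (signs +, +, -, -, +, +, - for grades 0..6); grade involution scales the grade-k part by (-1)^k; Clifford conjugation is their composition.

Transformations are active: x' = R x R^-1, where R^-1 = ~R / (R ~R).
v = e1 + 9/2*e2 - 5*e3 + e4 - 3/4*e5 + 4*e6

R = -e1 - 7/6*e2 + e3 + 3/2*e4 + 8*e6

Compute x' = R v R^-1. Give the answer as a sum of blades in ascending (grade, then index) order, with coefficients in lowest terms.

~R = -e1 - 7/6*e2 + e3 + 3/2*e4 + 8*e6, and R ~R = -1217/18, so R^-1 = ~R / (-1217/18).
R v = -97/4 - 10/3*e12 + 4*e13 - 5/2*e14 + 3/4*e15 - 12*e16 + 4/3*e23 - 95/12*e24 + 7/8*e25 - 122/3*e26 + 17/2*e34 - 3/4*e35 + 44*e36 - 9/8*e45 - 2*e46 + 6*e56
Answer: -2090/1217*e1 - 6495/1217*e2 + 6958/1217*e3 + 185/2434*e4 + 3/4*e5 + 2116/1217*e6


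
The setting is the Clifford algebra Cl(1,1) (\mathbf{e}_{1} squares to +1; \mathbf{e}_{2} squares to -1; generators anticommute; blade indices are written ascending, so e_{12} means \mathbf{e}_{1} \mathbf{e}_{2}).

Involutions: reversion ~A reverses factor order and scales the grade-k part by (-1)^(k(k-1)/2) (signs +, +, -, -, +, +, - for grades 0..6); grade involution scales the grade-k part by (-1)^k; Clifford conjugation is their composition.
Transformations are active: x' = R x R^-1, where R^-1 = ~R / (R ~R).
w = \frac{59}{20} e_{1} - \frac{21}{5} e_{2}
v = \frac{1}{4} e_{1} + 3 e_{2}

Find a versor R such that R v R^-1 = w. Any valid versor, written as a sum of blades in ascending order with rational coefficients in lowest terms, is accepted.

Construction: equal norms (both -\frac{143}{16}) license R = v + w = \frac{16}{5} e_{1} - \frac{6}{5} e_{2} — nothing changes along that direction, while (v - w)/2 changes sign, so v maps onto w.
Answer: \frac{16}{5} e_{1} - \frac{6}{5} e_{2}


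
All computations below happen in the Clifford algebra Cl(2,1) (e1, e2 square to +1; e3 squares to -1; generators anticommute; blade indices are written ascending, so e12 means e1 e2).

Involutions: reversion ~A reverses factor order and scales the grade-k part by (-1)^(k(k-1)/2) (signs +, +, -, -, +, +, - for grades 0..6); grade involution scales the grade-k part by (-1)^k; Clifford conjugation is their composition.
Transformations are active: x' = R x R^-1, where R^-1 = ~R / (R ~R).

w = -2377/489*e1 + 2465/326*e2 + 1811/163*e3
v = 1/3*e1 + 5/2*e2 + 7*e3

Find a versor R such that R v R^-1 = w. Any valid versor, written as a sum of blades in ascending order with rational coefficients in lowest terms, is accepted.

Since q(v) = q(w) = -1535/36, the sum R = v + w = -738/163*e1 + 1640/163*e2 + 2952/163*e3 does the job whenever invertible.
Answer: -738/163*e1 + 1640/163*e2 + 2952/163*e3


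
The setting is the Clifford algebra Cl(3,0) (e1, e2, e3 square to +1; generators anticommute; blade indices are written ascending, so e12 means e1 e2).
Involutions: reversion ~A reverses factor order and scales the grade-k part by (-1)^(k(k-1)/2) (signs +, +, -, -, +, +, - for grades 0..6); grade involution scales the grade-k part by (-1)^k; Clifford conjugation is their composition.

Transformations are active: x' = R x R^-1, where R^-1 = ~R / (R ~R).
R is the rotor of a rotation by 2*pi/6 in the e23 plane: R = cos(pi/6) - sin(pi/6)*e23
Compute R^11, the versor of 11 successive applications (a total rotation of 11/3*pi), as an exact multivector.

Half-angle bookkeeping: 11 applications in e23 add up to rotor phase 11*pi/6 = 11*pi/6, so R^11 = cos(11*pi/6) - sin(11*pi/6)*e23.
cos(11*pi/6) = sqrt(3)/2 and sin(11*pi/6) = -1/2, so R^11 = sqrt(3)/2 + 1/2*e23. The net rotation is 5/3*pi (after discarding 1 full turn, each of which contributes a factor -1 to the rotor); the rotor keeps the half-angle phase exactly.
Answer: sqrt(3)/2 + 1/2*e23


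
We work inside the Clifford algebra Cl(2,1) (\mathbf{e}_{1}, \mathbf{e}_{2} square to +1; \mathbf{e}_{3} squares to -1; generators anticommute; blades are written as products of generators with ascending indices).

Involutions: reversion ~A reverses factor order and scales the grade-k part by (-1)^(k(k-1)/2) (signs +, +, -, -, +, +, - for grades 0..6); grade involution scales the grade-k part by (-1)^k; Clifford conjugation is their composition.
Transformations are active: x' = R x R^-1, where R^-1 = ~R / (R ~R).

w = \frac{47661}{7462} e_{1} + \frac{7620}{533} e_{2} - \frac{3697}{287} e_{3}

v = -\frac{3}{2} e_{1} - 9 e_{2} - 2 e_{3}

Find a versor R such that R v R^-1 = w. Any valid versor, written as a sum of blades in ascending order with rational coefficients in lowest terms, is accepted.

Sketch: the shared square \frac{317}{4} makes R = v + w = \frac{18234}{3731} e_{1} + \frac{2823}{533} e_{2} - \frac{4271}{287} e_{3} the natural versor; its sandwich fixes that direction, negates (v - w)/2, and sends v to w.
Answer: \frac{18234}{3731} e_{1} + \frac{2823}{533} e_{2} - \frac{4271}{287} e_{3}


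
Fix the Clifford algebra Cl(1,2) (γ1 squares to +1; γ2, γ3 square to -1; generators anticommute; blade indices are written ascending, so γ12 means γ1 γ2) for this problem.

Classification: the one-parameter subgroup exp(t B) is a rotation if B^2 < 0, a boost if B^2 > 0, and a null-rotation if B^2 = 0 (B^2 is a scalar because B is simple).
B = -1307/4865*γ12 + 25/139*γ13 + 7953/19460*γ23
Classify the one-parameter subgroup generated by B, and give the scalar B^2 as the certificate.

B^2 term by term: the squares give (-1307/4865)^2*(γ12)^2 + (25/139)^2*(γ13)^2 + (7953/19460)^2*(γ23)^2 = 1708249/23668225*(+1) + 625/19321*(+1) + 63250209/378691600*(-1) = -1/16 (each basis 2-blade squares to minus the product of its generators' squares); cross terms between blades sharing an index anticommute and cancel. So B^2 = -1/16.
Answer: rotation, certificate B^2 = -1/16. The class reads off the invariant scalar -1/16 directly.


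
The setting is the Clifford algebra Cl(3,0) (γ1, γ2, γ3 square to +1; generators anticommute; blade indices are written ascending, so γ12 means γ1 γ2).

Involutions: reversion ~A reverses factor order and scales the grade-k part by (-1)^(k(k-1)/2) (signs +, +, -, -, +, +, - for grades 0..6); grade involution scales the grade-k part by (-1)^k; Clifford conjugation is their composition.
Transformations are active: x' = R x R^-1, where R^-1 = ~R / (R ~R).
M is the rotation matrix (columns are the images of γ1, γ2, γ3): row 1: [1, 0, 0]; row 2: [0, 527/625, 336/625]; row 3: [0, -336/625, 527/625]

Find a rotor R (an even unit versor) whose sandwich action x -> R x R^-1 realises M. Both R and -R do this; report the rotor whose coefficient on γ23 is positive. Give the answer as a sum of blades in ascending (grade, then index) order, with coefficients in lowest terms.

Method: write R = a + b12*γ12 + b13*γ13 + b23*γ23 with a^2 + b12^2 + b13^2 + b23^2 = 1 (so R^-1 = ~R). Expanding the columns R e_j ~R gives tr M = 4a^2 - 1 and, from the antisymmetric part, M21 - M12 = -4a*b12, M13 - M31 = 4a*b13, M32 - M23 = -4a*b23.
Here tr M = 1679/625, so a^2 = (1 + tr M)/4 = 576/625 and a = ±24/25. Taking a = 24/25: M21 - M12 = 0, M13 - M31 = 0, M32 - M23 = -672/625, giving b12 = 0, b13 = 0, b23 = 7/25, i.e. R = 24/25 + 7/25*γ23.
Its γ23 coefficient is already positive.
Answer: 24/25 + 7/25*γ23. Why the constraint matters: R and -R act identically through the sandwich — M has trace 1679/625 either way — so only the sign condition on γ23 picks one of the two preimages.
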